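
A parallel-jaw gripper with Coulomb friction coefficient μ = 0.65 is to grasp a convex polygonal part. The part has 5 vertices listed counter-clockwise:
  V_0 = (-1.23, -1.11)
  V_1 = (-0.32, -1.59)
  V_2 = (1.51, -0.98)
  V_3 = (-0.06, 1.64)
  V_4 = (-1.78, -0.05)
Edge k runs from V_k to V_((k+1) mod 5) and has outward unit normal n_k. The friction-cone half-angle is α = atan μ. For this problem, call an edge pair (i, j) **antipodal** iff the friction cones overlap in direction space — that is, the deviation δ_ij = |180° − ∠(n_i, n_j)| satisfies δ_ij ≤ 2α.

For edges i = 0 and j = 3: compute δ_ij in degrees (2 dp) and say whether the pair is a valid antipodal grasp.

δ = 72.31°, invalid

α = atan 0.65 = 33.02°;  2α = 66.05°
edge 0: e_0 = (+0.91, -0.48);  n_0 = (-0.4665, -0.8845)
edge 3: e_3 = (-1.72, -1.69);  n_3 = (-0.7009, +0.7133)
∠(n_0, n_3) = 107.69°
δ = |180° − 107.69°| = 72.31°
72.31° > 2α = 66.05°  →  invalid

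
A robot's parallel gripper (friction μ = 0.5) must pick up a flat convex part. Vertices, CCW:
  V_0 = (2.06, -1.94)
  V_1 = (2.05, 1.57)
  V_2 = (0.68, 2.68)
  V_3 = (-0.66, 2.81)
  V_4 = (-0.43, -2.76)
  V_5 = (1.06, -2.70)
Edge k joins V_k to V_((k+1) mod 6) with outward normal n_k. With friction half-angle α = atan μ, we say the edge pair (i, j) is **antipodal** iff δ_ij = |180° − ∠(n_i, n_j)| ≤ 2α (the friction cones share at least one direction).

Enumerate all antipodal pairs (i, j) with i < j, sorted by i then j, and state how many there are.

α = atan 0.5 = 26.57°;  2α = 53.13°
n_0 = (+1.0000, +0.0028)
n_1 = (+0.6295, +0.7770)
n_2 = (+0.0966, +0.9953)
n_3 = (-0.9991, -0.0413)
n_4 = (+0.0402, -0.9992)
n_5 = (+0.6051, -0.7962)
  (0,1): δ = 129.18°  ·
  (0,2): δ = 95.70°  ·
  (0,3): δ = 2.20°  ✓
  (0,4): δ = 92.14°  ·
  (0,5): δ = 127.07°  ·
  (1,2): δ = 146.53°  ·
  (1,3): δ = 48.62°  ✓
  (1,4): δ = 41.32°  ✓
  (1,5): δ = 76.25°  ·
  (2,3): δ = 82.09°  ·
  (2,4): δ = 7.85°  ✓
  (2,5): δ = 42.78°  ✓
  (3,4): δ = 90.06°  ·
  (3,5): δ = 55.13°  ·
  (4,5): δ = 145.07°  ·
antipodal pairs: 5

count = 5; pairs: (0,3), (1,3), (1,4), (2,4), (2,5)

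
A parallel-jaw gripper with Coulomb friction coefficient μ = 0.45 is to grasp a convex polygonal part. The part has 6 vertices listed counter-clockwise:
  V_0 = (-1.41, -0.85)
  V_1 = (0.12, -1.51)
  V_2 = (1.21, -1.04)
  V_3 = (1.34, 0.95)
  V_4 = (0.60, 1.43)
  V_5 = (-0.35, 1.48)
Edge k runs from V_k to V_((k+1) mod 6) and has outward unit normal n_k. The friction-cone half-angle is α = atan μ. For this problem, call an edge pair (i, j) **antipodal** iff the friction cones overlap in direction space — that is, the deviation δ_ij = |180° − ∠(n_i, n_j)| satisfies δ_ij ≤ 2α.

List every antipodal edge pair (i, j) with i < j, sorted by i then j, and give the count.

α = atan 0.45 = 24.23°;  2α = 48.46°
n_0 = (-0.3961, -0.9182)
n_1 = (+0.3960, -0.9183)
n_2 = (+0.9979, -0.0652)
n_3 = (+0.5442, +0.8390)
n_4 = (+0.0526, +0.9986)
n_5 = (-0.9102, +0.4141)
  (0,1): δ = 133.34°  ·
  (0,2): δ = 70.40°  ·
  (0,3): δ = 9.64°  ✓
  (0,4): δ = 20.32°  ✓
  (0,5): δ = 88.87°  ·
  (1,2): δ = 117.06°  ·
  (1,3): δ = 56.29°  ·
  (1,4): δ = 26.34°  ✓
  (1,5): δ = 42.21°  ✓
  (2,3): δ = 119.23°  ·
  (2,4): δ = 89.28°  ·
  (2,5): δ = 20.72°  ✓
  (3,4): δ = 150.04°  ·
  (3,5): δ = 81.49°  ·
  (4,5): δ = 111.45°  ·
antipodal pairs: 5

count = 5; pairs: (0,3), (0,4), (1,4), (1,5), (2,5)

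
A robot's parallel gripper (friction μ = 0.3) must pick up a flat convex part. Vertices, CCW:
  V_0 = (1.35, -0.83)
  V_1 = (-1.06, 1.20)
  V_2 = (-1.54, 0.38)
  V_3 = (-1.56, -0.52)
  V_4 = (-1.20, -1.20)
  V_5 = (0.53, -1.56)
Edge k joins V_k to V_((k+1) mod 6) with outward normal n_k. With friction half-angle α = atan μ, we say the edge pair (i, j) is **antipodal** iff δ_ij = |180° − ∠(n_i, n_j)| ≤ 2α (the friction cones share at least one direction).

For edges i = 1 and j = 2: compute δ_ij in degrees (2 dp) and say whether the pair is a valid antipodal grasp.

α = atan 0.3 = 16.70°;  2α = 33.40°
edge 1: e_1 = (-0.48, -0.82);  n_1 = (-0.8630, +0.5052)
edge 2: e_2 = (-0.02, -0.90);  n_2 = (-0.9998, +0.0222)
∠(n_1, n_2) = 29.07°
δ = |180° − 29.07°| = 150.93°
150.93° > 2α = 33.40°  →  invalid

δ = 150.93°, invalid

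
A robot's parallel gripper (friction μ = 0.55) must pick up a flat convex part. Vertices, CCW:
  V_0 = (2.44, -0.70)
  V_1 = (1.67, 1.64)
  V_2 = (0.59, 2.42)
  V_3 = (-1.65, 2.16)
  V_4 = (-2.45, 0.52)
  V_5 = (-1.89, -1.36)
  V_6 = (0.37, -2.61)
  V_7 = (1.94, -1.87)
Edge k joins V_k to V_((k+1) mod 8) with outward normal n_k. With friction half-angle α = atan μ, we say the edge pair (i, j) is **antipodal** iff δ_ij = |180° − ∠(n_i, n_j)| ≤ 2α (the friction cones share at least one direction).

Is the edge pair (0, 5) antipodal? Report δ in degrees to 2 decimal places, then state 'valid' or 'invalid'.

δ = 42.84°, valid

α = atan 0.55 = 28.81°;  2α = 57.62°
edge 0: e_0 = (-0.77, +2.34);  n_0 = (+0.9499, +0.3126)
edge 5: e_5 = (+2.26, -1.25);  n_5 = (-0.4840, -0.8751)
∠(n_0, n_5) = 137.16°
δ = |180° − 137.16°| = 42.84°
42.84° ≤ 2α = 57.62°  →  valid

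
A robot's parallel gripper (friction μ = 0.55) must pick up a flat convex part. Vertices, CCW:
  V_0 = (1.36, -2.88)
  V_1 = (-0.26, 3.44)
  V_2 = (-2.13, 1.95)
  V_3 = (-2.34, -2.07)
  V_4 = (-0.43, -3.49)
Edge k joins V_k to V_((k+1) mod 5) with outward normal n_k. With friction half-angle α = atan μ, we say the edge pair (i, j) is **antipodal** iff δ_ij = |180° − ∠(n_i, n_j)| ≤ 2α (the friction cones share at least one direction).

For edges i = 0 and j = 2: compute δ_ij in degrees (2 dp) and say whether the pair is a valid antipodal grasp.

α = atan 0.55 = 28.81°;  2α = 57.62°
edge 0: e_0 = (-1.62, +6.32);  n_0 = (+0.9687, +0.2483)
edge 2: e_2 = (-0.21, -4.02);  n_2 = (-0.9986, +0.0522)
∠(n_0, n_2) = 162.63°
δ = |180° − 162.63°| = 17.37°
17.37° ≤ 2α = 57.62°  →  valid

δ = 17.37°, valid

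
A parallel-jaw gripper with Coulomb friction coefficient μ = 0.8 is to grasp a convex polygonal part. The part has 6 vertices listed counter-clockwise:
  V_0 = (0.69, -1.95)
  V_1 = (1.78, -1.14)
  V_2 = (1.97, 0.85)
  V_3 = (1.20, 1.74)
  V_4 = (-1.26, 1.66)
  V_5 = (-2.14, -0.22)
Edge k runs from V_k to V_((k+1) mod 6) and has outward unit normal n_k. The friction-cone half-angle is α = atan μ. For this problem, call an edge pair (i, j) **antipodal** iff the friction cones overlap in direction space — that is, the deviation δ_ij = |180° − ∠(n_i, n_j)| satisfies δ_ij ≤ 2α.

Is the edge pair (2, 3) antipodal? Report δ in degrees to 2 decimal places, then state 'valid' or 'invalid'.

α = atan 0.8 = 38.66°;  2α = 77.32°
edge 2: e_2 = (-0.77, +0.89);  n_2 = (+0.7562, +0.6543)
edge 3: e_3 = (-2.46, -0.08);  n_3 = (-0.0325, +0.9995)
∠(n_2, n_3) = 51.00°
δ = |180° − 51.00°| = 129.00°
129.00° > 2α = 77.32°  →  invalid

δ = 129.00°, invalid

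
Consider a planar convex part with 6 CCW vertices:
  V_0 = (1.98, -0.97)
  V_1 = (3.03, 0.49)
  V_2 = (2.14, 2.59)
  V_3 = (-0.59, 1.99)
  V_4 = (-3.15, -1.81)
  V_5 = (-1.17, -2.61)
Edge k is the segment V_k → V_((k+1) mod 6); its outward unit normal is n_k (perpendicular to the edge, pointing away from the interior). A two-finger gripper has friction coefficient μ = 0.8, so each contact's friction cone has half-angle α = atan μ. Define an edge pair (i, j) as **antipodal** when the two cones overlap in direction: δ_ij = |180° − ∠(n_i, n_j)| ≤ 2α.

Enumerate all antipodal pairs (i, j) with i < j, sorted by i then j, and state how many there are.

count = 7; pairs: (0,2), (0,3), (1,3), (1,4), (2,4), (2,5), (3,5)

α = atan 0.8 = 38.66°;  2α = 77.32°
n_0 = (+0.8119, -0.5839)
n_1 = (+0.9207, +0.3902)
n_2 = (-0.2147, +0.9767)
n_3 = (-0.8294, +0.5587)
n_4 = (-0.3746, -0.9272)
n_5 = (+0.4618, -0.8870)
  (0,1): δ = 121.31°  ·
  (0,2): δ = 41.88°  ✓
  (0,3): δ = 1.76°  ✓
  (0,4): δ = 103.72°  ·
  (0,5): δ = 153.23°  ·
  (1,2): δ = 100.57°  ·
  (1,3): δ = 56.94°  ✓
  (1,4): δ = 45.03°  ✓
  (1,5): δ = 94.54°  ·
  (2,3): δ = 136.36°  ·
  (2,4): δ = 34.40°  ✓
  (2,5): δ = 15.11°  ✓
  (3,4): δ = 78.03°  ·
  (3,5): δ = 28.53°  ✓
  (4,5): δ = 130.50°  ·
antipodal pairs: 7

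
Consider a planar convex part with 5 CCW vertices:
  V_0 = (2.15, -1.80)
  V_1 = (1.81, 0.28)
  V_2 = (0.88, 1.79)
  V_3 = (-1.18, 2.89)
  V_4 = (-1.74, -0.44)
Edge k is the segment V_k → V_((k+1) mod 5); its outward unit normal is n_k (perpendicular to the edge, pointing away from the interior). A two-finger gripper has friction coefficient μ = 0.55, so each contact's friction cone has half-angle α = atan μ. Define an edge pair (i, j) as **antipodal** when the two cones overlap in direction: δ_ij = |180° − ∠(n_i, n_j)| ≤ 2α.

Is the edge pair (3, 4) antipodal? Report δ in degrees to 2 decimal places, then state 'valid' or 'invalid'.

α = atan 0.55 = 28.81°;  2α = 57.62°
edge 3: e_3 = (-0.56, -3.33);  n_3 = (-0.9862, +0.1658)
edge 4: e_4 = (+3.89, -1.36);  n_4 = (-0.3300, -0.9440)
∠(n_3, n_4) = 80.28°
δ = |180° − 80.28°| = 99.72°
99.72° > 2α = 57.62°  →  invalid

δ = 99.72°, invalid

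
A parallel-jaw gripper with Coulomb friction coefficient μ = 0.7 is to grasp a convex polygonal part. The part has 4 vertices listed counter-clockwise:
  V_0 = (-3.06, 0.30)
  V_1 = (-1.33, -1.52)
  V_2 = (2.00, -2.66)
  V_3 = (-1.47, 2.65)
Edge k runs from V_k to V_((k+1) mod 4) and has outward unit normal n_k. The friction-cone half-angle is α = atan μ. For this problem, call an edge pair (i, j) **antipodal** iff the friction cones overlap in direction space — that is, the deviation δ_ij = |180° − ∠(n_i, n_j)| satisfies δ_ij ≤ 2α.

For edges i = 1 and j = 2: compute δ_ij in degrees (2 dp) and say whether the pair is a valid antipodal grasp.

α = atan 0.7 = 34.99°;  2α = 69.98°
edge 1: e_1 = (+3.33, -1.14);  n_1 = (-0.3239, -0.9461)
edge 2: e_2 = (-3.47, +5.31);  n_2 = (+0.8371, +0.5470)
∠(n_1, n_2) = 142.06°
δ = |180° − 142.06°| = 37.94°
37.94° ≤ 2α = 69.98°  →  valid

δ = 37.94°, valid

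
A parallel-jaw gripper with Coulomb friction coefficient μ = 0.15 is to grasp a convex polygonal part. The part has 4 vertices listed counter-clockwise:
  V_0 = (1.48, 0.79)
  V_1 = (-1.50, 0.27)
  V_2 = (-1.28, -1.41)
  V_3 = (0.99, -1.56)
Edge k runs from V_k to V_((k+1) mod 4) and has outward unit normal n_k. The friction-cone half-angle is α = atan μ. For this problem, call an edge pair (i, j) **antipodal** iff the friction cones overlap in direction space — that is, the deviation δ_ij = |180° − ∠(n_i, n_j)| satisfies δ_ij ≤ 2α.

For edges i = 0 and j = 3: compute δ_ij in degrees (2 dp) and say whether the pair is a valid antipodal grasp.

α = atan 0.15 = 8.53°;  2α = 17.06°
edge 0: e_0 = (-2.98, -0.52);  n_0 = (-0.1719, +0.9851)
edge 3: e_3 = (+0.49, +2.35);  n_3 = (+0.9789, -0.2041)
∠(n_0, n_3) = 111.68°
δ = |180° − 111.68°| = 68.32°
68.32° > 2α = 17.06°  →  invalid

δ = 68.32°, invalid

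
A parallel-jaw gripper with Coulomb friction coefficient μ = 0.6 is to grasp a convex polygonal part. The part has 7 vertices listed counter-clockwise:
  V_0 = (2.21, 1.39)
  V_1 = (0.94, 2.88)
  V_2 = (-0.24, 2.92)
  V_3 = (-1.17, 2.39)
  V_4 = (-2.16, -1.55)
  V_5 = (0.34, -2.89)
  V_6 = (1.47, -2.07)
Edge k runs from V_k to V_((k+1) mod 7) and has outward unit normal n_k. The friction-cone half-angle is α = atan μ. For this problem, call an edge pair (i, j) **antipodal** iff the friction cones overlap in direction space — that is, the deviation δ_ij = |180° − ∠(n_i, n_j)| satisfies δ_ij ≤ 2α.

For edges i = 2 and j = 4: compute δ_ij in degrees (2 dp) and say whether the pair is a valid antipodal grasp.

α = atan 0.6 = 30.96°;  2α = 61.93°
edge 2: e_2 = (-0.93, -0.53);  n_2 = (-0.4951, +0.8688)
edge 4: e_4 = (+2.50, -1.34);  n_4 = (-0.4724, -0.8814)
∠(n_2, n_4) = 122.13°
δ = |180° − 122.13°| = 57.87°
57.87° ≤ 2α = 61.93°  →  valid

δ = 57.87°, valid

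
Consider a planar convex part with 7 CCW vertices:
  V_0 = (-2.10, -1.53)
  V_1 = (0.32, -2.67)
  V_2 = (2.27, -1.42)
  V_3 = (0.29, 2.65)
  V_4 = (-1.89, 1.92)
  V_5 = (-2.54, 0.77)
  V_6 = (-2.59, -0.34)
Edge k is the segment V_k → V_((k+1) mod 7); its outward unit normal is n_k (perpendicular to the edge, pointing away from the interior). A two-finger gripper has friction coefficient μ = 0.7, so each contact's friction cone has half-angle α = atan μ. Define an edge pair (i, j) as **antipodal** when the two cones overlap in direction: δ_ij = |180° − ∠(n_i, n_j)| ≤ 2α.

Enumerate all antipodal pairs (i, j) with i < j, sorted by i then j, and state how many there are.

α = atan 0.7 = 34.99°;  2α = 69.98°
n_0 = (-0.4262, -0.9046)
n_1 = (+0.5397, -0.8419)
n_2 = (+0.8992, +0.4375)
n_3 = (-0.3175, +0.9482)
n_4 = (-0.8706, +0.4921)
n_5 = (-0.9990, +0.0450)
n_6 = (-0.9247, -0.3807)
  (0,1): δ = 122.12°  ·
  (0,2): δ = 38.83°  ✓
  (0,3): δ = 43.74°  ✓
  (0,4): δ = 85.75°  ·
  (0,5): δ = 112.64°  ·
  (0,6): δ = 137.60°  ·
  (1,2): δ = 96.72°  ·
  (1,3): δ = 14.15°  ✓
  (1,4): δ = 27.86°  ✓
  (1,5): δ = 54.76°  ✓
  (1,6): δ = 79.72°  ·
  (2,3): δ = 97.43°  ·
  (2,4): δ = 55.42°  ✓
  (2,5): δ = 28.52°  ✓
  (2,6): δ = 3.56°  ✓
  (3,4): δ = 137.99°  ·
  (3,5): δ = 111.09°  ·
  (3,6): δ = 86.13°  ·
  (4,5): δ = 153.10°  ·
  (4,6): δ = 128.14°  ·
  (5,6): δ = 155.04°  ·
antipodal pairs: 8

count = 8; pairs: (0,2), (0,3), (1,3), (1,4), (1,5), (2,4), (2,5), (2,6)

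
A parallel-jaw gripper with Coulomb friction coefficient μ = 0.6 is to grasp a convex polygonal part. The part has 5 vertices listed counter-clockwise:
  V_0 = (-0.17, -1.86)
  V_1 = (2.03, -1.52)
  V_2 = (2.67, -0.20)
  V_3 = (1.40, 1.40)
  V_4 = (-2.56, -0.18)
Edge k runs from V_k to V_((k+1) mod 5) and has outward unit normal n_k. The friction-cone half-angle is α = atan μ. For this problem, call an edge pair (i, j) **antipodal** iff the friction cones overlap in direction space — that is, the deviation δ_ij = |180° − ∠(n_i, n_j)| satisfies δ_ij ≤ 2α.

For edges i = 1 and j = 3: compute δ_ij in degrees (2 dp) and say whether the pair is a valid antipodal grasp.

α = atan 0.6 = 30.96°;  2α = 61.93°
edge 1: e_1 = (+0.64, +1.32);  n_1 = (+0.8998, -0.4363)
edge 3: e_3 = (-3.96, -1.58);  n_3 = (-0.3706, +0.9288)
∠(n_1, n_3) = 137.62°
δ = |180° − 137.62°| = 42.38°
42.38° ≤ 2α = 61.93°  →  valid

δ = 42.38°, valid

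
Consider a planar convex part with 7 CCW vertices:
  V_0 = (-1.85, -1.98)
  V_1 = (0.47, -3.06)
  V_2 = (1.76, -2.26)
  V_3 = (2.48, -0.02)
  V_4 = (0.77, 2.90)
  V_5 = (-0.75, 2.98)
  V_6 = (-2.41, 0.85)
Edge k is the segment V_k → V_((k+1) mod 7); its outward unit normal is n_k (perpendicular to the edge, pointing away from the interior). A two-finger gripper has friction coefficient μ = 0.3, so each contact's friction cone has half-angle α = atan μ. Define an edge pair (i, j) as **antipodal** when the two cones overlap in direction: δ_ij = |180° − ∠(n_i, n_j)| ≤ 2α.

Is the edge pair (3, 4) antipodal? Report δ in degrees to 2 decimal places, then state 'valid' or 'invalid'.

δ = 123.37°, invalid

α = atan 0.3 = 16.70°;  2α = 33.40°
edge 3: e_3 = (-1.71, +2.92);  n_3 = (+0.8629, +0.5053)
edge 4: e_4 = (-1.52, +0.08);  n_4 = (+0.0526, +0.9986)
∠(n_3, n_4) = 56.63°
δ = |180° − 56.63°| = 123.37°
123.37° > 2α = 33.40°  →  invalid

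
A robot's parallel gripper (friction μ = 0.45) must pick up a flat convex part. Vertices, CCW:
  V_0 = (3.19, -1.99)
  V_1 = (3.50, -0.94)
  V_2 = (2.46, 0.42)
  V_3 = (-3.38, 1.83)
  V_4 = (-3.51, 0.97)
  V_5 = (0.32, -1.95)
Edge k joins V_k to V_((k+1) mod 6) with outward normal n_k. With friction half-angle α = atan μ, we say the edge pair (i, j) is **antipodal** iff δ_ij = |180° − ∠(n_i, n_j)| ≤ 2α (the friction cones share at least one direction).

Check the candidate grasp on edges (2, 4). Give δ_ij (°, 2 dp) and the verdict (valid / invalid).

α = atan 0.45 = 24.23°;  2α = 48.46°
edge 2: e_2 = (-5.84, +1.41);  n_2 = (+0.2347, +0.9721)
edge 4: e_4 = (+3.83, -2.92);  n_4 = (-0.6063, -0.7952)
∠(n_2, n_4) = 156.25°
δ = |180° − 156.25°| = 23.75°
23.75° ≤ 2α = 48.46°  →  valid

δ = 23.75°, valid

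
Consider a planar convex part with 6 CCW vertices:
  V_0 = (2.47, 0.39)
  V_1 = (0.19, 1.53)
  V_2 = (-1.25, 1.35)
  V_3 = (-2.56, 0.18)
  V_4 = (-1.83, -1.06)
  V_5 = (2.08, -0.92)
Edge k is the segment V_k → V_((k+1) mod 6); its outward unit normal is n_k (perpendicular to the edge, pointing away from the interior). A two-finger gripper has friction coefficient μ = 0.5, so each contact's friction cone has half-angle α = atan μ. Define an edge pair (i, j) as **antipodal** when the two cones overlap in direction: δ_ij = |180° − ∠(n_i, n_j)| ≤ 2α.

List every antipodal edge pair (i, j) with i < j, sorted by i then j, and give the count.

α = atan 0.5 = 26.57°;  2α = 53.13°
n_0 = (+0.4472, +0.8944)
n_1 = (-0.1240, +0.9923)
n_2 = (-0.6661, +0.7458)
n_3 = (-0.8618, -0.5073)
n_4 = (+0.0358, -0.9994)
n_5 = (+0.9584, -0.2853)
  (0,1): δ = 146.31°  ·
  (0,2): δ = 111.67°  ·
  (0,3): δ = 32.95°  ✓
  (0,4): δ = 28.62°  ✓
  (0,5): δ = 99.99°  ·
  (1,2): δ = 145.36°  ·
  (1,3): δ = 66.64°  ·
  (1,4): δ = 5.07°  ✓
  (1,5): δ = 66.30°  ·
  (2,3): δ = 101.28°  ·
  (2,4): δ = 39.72°  ✓
  (2,5): δ = 31.65°  ✓
  (3,4): δ = 118.44°  ·
  (3,5): δ = 47.06°  ✓
  (4,5): δ = 108.63°  ·
antipodal pairs: 6

count = 6; pairs: (0,3), (0,4), (1,4), (2,4), (2,5), (3,5)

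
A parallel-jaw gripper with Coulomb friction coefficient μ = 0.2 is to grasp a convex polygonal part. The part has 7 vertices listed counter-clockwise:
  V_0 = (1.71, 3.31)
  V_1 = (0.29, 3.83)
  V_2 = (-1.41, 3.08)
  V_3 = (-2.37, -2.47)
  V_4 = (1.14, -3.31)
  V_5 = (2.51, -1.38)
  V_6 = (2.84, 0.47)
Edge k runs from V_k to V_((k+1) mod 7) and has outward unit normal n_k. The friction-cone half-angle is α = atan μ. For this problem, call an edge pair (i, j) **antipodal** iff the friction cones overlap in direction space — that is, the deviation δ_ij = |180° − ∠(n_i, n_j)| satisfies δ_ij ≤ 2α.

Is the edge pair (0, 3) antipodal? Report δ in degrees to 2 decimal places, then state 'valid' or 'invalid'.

δ = 6.65°, valid

α = atan 0.2 = 11.31°;  2α = 22.62°
edge 0: e_0 = (-1.42, +0.52);  n_0 = (+0.3439, +0.9390)
edge 3: e_3 = (+3.51, -0.84);  n_3 = (-0.2327, -0.9725)
∠(n_0, n_3) = 173.35°
δ = |180° − 173.35°| = 6.65°
6.65° ≤ 2α = 22.62°  →  valid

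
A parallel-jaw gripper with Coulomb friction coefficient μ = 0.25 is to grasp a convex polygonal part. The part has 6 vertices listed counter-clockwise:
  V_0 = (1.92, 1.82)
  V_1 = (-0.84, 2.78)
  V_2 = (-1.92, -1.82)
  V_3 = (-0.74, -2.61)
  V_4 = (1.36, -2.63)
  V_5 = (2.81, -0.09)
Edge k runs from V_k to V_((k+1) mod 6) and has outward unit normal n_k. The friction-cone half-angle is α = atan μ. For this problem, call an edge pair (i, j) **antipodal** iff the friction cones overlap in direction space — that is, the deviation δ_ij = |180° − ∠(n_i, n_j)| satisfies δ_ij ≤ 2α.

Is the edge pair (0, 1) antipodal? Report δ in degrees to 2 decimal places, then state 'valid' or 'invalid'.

α = atan 0.25 = 14.04°;  2α = 28.07°
edge 0: e_0 = (-2.76, +0.96);  n_0 = (+0.3285, +0.9445)
edge 1: e_1 = (-1.08, -4.60);  n_1 = (-0.9735, +0.2286)
∠(n_0, n_1) = 95.97°
δ = |180° − 95.97°| = 84.03°
84.03° > 2α = 28.07°  →  invalid

δ = 84.03°, invalid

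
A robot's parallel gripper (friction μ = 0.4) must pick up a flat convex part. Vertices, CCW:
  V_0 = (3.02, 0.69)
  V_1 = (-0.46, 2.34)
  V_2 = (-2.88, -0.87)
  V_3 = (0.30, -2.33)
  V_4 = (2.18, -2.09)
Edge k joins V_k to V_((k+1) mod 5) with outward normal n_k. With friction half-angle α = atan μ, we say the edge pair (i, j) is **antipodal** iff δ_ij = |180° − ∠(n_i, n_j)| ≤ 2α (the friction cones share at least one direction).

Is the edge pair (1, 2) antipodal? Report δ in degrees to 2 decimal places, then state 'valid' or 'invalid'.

α = atan 0.4 = 21.80°;  2α = 43.60°
edge 1: e_1 = (-2.42, -3.21);  n_1 = (-0.7985, +0.6020)
edge 2: e_2 = (+3.18, -1.46);  n_2 = (-0.4172, -0.9088)
∠(n_1, n_2) = 102.35°
δ = |180° − 102.35°| = 77.65°
77.65° > 2α = 43.60°  →  invalid

δ = 77.65°, invalid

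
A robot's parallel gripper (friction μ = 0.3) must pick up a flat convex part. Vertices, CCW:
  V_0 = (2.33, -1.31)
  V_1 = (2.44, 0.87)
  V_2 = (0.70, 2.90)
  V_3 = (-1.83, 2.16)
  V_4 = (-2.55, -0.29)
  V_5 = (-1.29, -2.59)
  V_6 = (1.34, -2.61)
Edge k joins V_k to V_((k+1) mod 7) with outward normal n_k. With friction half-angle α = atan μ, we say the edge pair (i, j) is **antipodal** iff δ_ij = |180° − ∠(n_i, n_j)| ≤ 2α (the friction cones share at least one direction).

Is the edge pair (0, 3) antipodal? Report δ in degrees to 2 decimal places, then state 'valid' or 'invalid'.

α = atan 0.3 = 16.70°;  2α = 33.40°
edge 0: e_0 = (+0.11, +2.18);  n_0 = (+0.9987, -0.0504)
edge 3: e_3 = (-0.72, -2.45);  n_3 = (-0.9594, +0.2820)
∠(n_0, n_3) = 166.51°
δ = |180° − 166.51°| = 13.49°
13.49° ≤ 2α = 33.40°  →  valid

δ = 13.49°, valid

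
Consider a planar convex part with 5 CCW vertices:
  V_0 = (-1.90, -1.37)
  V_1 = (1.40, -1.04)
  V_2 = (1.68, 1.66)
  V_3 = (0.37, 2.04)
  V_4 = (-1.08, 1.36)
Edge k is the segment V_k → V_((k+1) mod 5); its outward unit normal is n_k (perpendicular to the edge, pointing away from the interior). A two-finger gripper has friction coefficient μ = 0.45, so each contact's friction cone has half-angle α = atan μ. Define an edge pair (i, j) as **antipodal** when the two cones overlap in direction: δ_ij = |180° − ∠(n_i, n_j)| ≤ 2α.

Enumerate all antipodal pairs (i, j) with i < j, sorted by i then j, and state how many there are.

α = atan 0.45 = 24.23°;  2α = 48.46°
n_0 = (+0.0995, -0.9950)
n_1 = (+0.9947, -0.1032)
n_2 = (+0.2786, +0.9604)
n_3 = (-0.4246, +0.9054)
n_4 = (-0.9577, +0.2877)
  (0,1): δ = 101.63°  ·
  (0,2): δ = 21.89°  ✓
  (0,3): δ = 19.41°  ✓
  (0,4): δ = 67.57°  ·
  (1,2): δ = 100.26°  ·
  (1,3): δ = 58.95°  ·
  (1,4): δ = 10.80°  ✓
  (2,3): δ = 138.70°  ·
  (2,4): δ = 90.54°  ·
  (3,4): δ = 131.84°  ·
antipodal pairs: 3

count = 3; pairs: (0,2), (0,3), (1,4)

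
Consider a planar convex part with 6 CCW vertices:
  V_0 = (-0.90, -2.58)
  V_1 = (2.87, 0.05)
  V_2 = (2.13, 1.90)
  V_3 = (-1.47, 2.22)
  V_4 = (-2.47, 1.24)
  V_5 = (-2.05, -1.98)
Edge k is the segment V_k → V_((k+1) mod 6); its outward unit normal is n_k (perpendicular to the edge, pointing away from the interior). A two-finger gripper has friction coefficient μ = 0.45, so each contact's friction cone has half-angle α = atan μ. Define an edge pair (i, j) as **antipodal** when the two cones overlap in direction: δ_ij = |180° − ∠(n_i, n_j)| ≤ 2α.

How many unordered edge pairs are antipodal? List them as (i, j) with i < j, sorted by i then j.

count = 5; pairs: (0,2), (0,3), (1,4), (1,5), (2,5)

α = atan 0.45 = 24.23°;  2α = 48.46°
n_0 = (+0.5721, -0.8202)
n_1 = (+0.9285, +0.3714)
n_2 = (+0.0885, +0.9961)
n_3 = (-0.6999, +0.7142)
n_4 = (-0.9916, -0.1293)
n_5 = (-0.4626, -0.8866)
  (0,1): δ = 103.10°  ·
  (0,2): δ = 39.98°  ✓
  (0,3): δ = 9.52°  ✓
  (0,4): δ = 62.53°  ·
  (0,5): δ = 117.55°  ·
  (1,2): δ = 116.88°  ·
  (1,3): δ = 67.38°  ·
  (1,4): δ = 14.37°  ✓
  (1,5): δ = 40.65°  ✓
  (2,3): δ = 130.50°  ·
  (2,4): δ = 77.49°  ·
  (2,5): δ = 22.47°  ✓
  (3,4): δ = 126.99°  ·
  (3,5): δ = 71.97°  ·
  (4,5): δ = 124.98°  ·
antipodal pairs: 5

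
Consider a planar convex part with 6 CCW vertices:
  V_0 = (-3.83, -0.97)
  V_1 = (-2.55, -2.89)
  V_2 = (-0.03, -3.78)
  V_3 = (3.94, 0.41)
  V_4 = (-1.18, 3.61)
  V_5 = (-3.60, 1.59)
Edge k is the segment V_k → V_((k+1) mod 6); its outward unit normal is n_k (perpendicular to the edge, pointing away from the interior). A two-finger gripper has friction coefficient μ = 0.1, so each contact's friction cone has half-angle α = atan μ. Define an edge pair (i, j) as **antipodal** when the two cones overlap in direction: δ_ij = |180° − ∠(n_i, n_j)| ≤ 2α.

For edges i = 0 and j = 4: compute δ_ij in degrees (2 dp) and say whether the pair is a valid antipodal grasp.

δ = 96.16°, invalid

α = atan 0.1 = 5.71°;  2α = 11.42°
edge 0: e_0 = (+1.28, -1.92);  n_0 = (-0.8321, -0.5547)
edge 4: e_4 = (-2.42, -2.02);  n_4 = (-0.6408, +0.7677)
∠(n_0, n_4) = 83.84°
δ = |180° − 83.84°| = 96.16°
96.16° > 2α = 11.42°  →  invalid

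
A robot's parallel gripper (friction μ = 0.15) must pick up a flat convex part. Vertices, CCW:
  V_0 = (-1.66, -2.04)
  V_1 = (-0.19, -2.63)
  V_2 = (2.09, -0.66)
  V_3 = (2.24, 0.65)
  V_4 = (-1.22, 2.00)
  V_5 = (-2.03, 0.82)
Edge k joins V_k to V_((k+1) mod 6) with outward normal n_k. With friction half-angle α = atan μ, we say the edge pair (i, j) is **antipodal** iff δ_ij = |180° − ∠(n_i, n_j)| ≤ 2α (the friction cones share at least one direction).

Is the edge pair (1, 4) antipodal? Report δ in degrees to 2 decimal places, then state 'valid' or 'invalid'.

δ = 14.70°, valid

α = atan 0.15 = 8.53°;  2α = 17.06°
edge 1: e_1 = (+2.28, +1.97);  n_1 = (+0.6538, -0.7567)
edge 4: e_4 = (-0.81, -1.18);  n_4 = (-0.8244, +0.5659)
∠(n_1, n_4) = 165.30°
δ = |180° − 165.30°| = 14.70°
14.70° ≤ 2α = 17.06°  →  valid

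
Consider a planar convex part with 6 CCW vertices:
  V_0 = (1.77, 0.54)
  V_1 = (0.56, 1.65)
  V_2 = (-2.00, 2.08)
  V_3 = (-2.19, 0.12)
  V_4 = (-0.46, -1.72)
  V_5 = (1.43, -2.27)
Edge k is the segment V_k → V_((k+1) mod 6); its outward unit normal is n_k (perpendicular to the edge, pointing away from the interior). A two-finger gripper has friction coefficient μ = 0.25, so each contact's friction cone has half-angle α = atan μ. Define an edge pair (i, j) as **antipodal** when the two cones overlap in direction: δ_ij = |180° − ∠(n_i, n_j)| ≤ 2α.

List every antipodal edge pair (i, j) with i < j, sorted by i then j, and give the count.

α = atan 0.25 = 14.04°;  2α = 28.07°
n_0 = (+0.6760, +0.7369)
n_1 = (+0.1656, +0.9862)
n_2 = (-0.9953, +0.0965)
n_3 = (-0.7285, -0.6850)
n_4 = (-0.2794, -0.9602)
n_5 = (+0.9928, -0.1201)
  (0,1): δ = 147.00°  ·
  (0,2): δ = 53.01°  ·
  (0,3): δ = 4.23°  ✓
  (0,4): δ = 26.31°  ✓
  (0,5): δ = 125.63°  ·
  (1,2): δ = 86.00°  ·
  (1,3): δ = 37.23°  ·
  (1,4): δ = 6.69°  ✓
  (1,5): δ = 92.64°  ·
  (2,3): δ = 131.23°  ·
  (2,4): δ = 100.69°  ·
  (2,5): δ = 1.36°  ✓
  (3,4): δ = 149.46°  ·
  (3,5): δ = 50.13°  ·
  (4,5): δ = 80.67°  ·
antipodal pairs: 4

count = 4; pairs: (0,3), (0,4), (1,4), (2,5)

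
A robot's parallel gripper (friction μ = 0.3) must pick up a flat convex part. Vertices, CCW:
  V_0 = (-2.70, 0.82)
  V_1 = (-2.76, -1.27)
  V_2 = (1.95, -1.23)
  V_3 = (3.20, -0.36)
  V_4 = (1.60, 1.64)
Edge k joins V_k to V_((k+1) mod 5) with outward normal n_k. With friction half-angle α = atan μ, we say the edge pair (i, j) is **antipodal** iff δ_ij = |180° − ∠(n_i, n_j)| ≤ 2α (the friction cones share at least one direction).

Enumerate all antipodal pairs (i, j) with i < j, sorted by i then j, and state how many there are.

α = atan 0.3 = 16.70°;  2α = 33.40°
n_0 = (-0.9996, +0.0287)
n_1 = (+0.0085, -1.0000)
n_2 = (+0.5713, -0.8208)
n_3 = (+0.7809, +0.6247)
n_4 = (-0.1873, +0.9823)
  (0,1): δ = 87.87°  ·
  (0,2): δ = 53.52°  ·
  (0,3): δ = 40.30°  ·
  (0,4): δ = 102.44°  ·
  (1,2): δ = 145.65°  ·
  (1,3): δ = 51.83°  ·
  (1,4): δ = 10.31°  ✓
  (2,3): δ = 86.18°  ·
  (2,4): δ = 24.04°  ✓
  (3,4): δ = 117.86°  ·
antipodal pairs: 2

count = 2; pairs: (1,4), (2,4)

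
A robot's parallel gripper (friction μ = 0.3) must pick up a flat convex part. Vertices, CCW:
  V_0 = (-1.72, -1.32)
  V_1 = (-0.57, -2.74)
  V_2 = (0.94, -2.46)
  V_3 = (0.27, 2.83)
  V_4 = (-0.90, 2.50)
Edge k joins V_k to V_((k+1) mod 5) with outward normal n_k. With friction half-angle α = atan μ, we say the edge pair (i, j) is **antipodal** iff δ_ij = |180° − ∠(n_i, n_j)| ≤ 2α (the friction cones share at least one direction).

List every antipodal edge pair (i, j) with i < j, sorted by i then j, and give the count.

α = atan 0.3 = 16.70°;  2α = 33.40°
n_0 = (-0.7771, -0.6294)
n_1 = (+0.1823, -0.9832)
n_2 = (+0.9921, +0.1257)
n_3 = (-0.2715, +0.9624)
n_4 = (-0.9777, +0.2099)
  (0,1): δ = 118.50°  ·
  (0,2): δ = 31.78°  ✓
  (0,3): δ = 66.75°  ·
  (0,4): δ = 128.88°  ·
  (1,2): δ = 93.29°  ·
  (1,3): δ = 5.25°  ✓
  (1,4): δ = 67.38°  ·
  (2,3): δ = 81.47°  ·
  (2,4): δ = 19.33°  ✓
  (3,4): δ = 117.87°  ·
antipodal pairs: 3

count = 3; pairs: (0,2), (1,3), (2,4)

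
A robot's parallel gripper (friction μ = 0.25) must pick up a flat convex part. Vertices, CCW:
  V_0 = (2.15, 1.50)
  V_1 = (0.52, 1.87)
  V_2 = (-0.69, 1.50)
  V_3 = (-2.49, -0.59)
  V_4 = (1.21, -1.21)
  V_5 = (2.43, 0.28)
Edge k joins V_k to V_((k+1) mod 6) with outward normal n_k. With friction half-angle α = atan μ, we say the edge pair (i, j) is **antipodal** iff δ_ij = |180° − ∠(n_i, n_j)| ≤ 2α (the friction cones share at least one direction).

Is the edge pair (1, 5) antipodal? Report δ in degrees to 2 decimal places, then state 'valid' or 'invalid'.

δ = 85.92°, invalid

α = atan 0.25 = 14.04°;  2α = 28.07°
edge 1: e_1 = (-1.21, -0.37);  n_1 = (-0.2924, +0.9563)
edge 5: e_5 = (-0.28, +1.22);  n_5 = (+0.9747, +0.2237)
∠(n_1, n_5) = 94.08°
δ = |180° − 94.08°| = 85.92°
85.92° > 2α = 28.07°  →  invalid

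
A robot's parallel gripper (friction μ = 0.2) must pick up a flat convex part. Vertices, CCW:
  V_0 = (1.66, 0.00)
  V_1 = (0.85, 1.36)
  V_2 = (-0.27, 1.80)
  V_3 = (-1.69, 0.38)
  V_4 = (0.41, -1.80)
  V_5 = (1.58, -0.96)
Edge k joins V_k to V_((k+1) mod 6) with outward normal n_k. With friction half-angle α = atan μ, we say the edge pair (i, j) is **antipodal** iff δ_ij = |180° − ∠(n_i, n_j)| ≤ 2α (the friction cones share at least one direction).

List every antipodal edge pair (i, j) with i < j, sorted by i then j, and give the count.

α = atan 0.2 = 11.31°;  2α = 22.62°
n_0 = (+0.8592, +0.5117)
n_1 = (+0.3657, +0.9308)
n_2 = (-0.7071, +0.7071)
n_3 = (-0.7202, -0.6938)
n_4 = (+0.5832, -0.8123)
n_5 = (+0.9965, -0.0830)
  (0,1): δ = 142.23°  ·
  (0,2): δ = 75.78°  ·
  (0,3): δ = 13.15°  ✓
  (0,4): δ = 94.90°  ·
  (0,5): δ = 144.46°  ·
  (1,2): δ = 113.55°  ·
  (1,3): δ = 24.62°  ·
  (1,4): δ = 57.12°  ·
  (1,5): δ = 106.68°  ·
  (2,3): δ = 91.07°  ·
  (2,4): δ = 9.32°  ✓
  (2,5): δ = 40.24°  ·
  (3,4): δ = 98.25°  ·
  (3,5): δ = 48.69°  ·
  (4,5): δ = 130.44°  ·
antipodal pairs: 2

count = 2; pairs: (0,3), (2,4)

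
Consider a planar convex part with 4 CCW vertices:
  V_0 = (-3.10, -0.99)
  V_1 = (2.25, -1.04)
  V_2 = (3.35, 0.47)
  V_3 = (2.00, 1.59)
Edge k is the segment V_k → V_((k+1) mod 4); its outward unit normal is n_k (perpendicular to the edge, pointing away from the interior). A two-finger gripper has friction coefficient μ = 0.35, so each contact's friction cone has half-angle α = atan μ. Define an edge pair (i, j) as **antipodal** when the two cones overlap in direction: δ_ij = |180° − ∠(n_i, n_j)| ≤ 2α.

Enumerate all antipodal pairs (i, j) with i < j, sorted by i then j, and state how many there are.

α = atan 0.35 = 19.29°;  2α = 38.58°
n_0 = (-0.0093, -1.0000)
n_1 = (+0.8083, -0.5888)
n_2 = (+0.6385, +0.7696)
n_3 = (-0.4514, +0.8923)
  (0,1): δ = 125.54°  ·
  (0,2): δ = 39.14°  ·
  (0,3): δ = 27.37°  ✓
  (1,2): δ = 93.61°  ·
  (1,3): δ = 27.09°  ✓
  (2,3): δ = 113.49°  ·
antipodal pairs: 2

count = 2; pairs: (0,3), (1,3)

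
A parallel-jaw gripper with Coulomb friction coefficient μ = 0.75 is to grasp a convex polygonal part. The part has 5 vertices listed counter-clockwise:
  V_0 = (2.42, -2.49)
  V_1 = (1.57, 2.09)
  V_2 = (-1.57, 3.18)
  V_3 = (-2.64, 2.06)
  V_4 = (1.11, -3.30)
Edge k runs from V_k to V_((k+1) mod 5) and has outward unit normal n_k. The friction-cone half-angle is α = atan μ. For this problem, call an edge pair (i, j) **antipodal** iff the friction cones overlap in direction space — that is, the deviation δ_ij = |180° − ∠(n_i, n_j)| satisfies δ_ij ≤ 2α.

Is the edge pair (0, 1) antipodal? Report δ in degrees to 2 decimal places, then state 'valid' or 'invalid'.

δ = 119.66°, invalid

α = atan 0.75 = 36.87°;  2α = 73.74°
edge 0: e_0 = (-0.85, +4.58);  n_0 = (+0.9832, +0.1825)
edge 1: e_1 = (-3.14, +1.09);  n_1 = (+0.3279, +0.9447)
∠(n_0, n_1) = 60.34°
δ = |180° − 60.34°| = 119.66°
119.66° > 2α = 73.74°  →  invalid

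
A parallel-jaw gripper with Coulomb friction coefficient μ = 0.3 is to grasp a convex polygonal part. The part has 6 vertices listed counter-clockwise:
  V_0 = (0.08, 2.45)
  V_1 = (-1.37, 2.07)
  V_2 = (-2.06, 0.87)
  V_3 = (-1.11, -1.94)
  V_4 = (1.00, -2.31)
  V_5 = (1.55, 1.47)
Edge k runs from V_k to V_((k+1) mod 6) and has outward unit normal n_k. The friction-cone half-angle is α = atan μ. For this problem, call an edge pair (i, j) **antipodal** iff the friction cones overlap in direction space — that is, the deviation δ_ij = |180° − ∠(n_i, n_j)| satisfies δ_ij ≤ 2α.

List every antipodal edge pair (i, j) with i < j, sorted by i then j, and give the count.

count = 4; pairs: (0,3), (1,4), (2,4), (3,5)

α = atan 0.3 = 16.70°;  2α = 33.40°
n_0 = (-0.2535, +0.9673)
n_1 = (-0.8669, +0.4985)
n_2 = (-0.9473, -0.3203)
n_3 = (-0.1727, -0.9850)
n_4 = (+0.9896, -0.1440)
n_5 = (+0.5547, +0.8321)
  (0,1): δ = 134.58°  ·
  (0,2): δ = 86.01°  ·
  (0,3): δ = 24.63°  ✓
  (0,4): δ = 67.04°  ·
  (0,5): δ = 131.62°  ·
  (1,2): δ = 131.42°  ·
  (1,3): δ = 70.05°  ·
  (1,4): δ = 21.62°  ✓
  (1,5): δ = 86.21°  ·
  (2,3): δ = 118.63°  ·
  (2,4): δ = 26.96°  ✓
  (2,5): δ = 37.63°  ·
  (3,4): δ = 88.33°  ·
  (3,5): δ = 23.74°  ✓
  (4,5): δ = 115.41°  ·
antipodal pairs: 4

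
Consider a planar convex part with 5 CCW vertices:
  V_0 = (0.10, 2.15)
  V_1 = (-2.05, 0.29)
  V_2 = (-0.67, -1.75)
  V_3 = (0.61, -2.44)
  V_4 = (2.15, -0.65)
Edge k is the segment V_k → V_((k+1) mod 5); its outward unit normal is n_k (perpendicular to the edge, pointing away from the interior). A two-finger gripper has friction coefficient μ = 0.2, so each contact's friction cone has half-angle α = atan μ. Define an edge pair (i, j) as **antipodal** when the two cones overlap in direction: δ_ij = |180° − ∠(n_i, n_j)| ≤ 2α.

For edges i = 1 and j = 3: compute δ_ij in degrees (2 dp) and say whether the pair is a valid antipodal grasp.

δ = 74.78°, invalid

α = atan 0.2 = 11.31°;  2α = 22.62°
edge 1: e_1 = (+1.38, -2.04);  n_1 = (-0.8283, -0.5603)
edge 3: e_3 = (+1.54, +1.79);  n_3 = (+0.7581, -0.6522)
∠(n_1, n_3) = 105.22°
δ = |180° − 105.22°| = 74.78°
74.78° > 2α = 22.62°  →  invalid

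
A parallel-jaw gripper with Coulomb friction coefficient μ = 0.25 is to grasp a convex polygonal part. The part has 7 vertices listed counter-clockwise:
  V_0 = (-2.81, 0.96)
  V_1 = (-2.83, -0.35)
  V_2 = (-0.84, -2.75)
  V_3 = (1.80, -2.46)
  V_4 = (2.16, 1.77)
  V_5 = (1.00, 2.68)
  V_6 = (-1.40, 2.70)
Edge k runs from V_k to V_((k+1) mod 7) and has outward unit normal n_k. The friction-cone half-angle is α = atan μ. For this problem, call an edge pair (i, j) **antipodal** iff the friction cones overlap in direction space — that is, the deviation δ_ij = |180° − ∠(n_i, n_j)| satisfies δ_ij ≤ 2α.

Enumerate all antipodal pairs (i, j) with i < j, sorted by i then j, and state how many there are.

α = atan 0.25 = 14.04°;  2α = 28.07°
n_0 = (-0.9999, +0.0153)
n_1 = (-0.7698, -0.6383)
n_2 = (+0.1092, -0.9940)
n_3 = (+0.9964, -0.0848)
n_4 = (+0.6172, +0.7868)
n_5 = (+0.0083, +1.0000)
n_6 = (-0.7769, +0.6296)
  (0,1): δ = 139.46°  ·
  (0,2): δ = 82.86°  ·
  (0,3): δ = 3.99°  ✓
  (0,4): δ = 52.76°  ·
  (0,5): δ = 90.40°  ·
  (0,6): δ = 141.86°  ·
  (1,2): δ = 123.40°  ·
  (1,3): δ = 44.53°  ·
  (1,4): δ = 12.22°  ✓
  (1,5): δ = 49.86°  ·
  (1,6): δ = 101.32°  ·
  (2,3): δ = 101.13°  ·
  (2,4): δ = 44.38°  ·
  (2,5): δ = 6.75°  ✓
  (2,6): δ = 44.71°  ·
  (3,4): δ = 123.25°  ·
  (3,5): δ = 85.61°  ·
  (3,6): δ = 34.15°  ·
  (4,5): δ = 142.36°  ·
  (4,6): δ = 90.91°  ·
  (5,6): δ = 128.54°  ·
antipodal pairs: 3

count = 3; pairs: (0,3), (1,4), (2,5)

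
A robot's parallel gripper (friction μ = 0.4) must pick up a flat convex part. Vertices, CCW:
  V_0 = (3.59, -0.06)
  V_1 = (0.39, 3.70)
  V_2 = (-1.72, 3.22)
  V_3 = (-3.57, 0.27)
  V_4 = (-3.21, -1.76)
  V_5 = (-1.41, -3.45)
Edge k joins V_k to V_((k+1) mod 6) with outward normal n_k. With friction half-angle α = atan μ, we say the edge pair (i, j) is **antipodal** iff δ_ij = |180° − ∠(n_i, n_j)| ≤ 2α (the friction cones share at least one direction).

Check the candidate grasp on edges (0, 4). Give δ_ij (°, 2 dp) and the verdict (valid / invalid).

α = atan 0.4 = 21.80°;  2α = 43.60°
edge 0: e_0 = (-3.20, +3.76);  n_0 = (+0.7615, +0.6481)
edge 4: e_4 = (+1.80, -1.69);  n_4 = (-0.6845, -0.7290)
∠(n_0, n_4) = 173.59°
δ = |180° − 173.59°| = 6.41°
6.41° ≤ 2α = 43.60°  →  valid

δ = 6.41°, valid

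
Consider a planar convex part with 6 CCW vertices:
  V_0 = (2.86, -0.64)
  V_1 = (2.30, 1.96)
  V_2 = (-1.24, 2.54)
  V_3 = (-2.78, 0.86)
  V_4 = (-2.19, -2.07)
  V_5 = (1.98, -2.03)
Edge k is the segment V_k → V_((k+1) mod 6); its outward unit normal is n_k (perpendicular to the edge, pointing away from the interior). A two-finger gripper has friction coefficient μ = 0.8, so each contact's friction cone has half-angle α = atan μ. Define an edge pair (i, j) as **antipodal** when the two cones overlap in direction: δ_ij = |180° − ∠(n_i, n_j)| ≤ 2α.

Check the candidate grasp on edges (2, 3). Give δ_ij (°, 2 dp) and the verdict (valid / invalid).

α = atan 0.8 = 38.66°;  2α = 77.32°
edge 2: e_2 = (-1.54, -1.68);  n_2 = (-0.7372, +0.6757)
edge 3: e_3 = (+0.59, -2.93);  n_3 = (-0.9803, -0.1974)
∠(n_2, n_3) = 53.90°
δ = |180° − 53.90°| = 126.10°
126.10° > 2α = 77.32°  →  invalid

δ = 126.10°, invalid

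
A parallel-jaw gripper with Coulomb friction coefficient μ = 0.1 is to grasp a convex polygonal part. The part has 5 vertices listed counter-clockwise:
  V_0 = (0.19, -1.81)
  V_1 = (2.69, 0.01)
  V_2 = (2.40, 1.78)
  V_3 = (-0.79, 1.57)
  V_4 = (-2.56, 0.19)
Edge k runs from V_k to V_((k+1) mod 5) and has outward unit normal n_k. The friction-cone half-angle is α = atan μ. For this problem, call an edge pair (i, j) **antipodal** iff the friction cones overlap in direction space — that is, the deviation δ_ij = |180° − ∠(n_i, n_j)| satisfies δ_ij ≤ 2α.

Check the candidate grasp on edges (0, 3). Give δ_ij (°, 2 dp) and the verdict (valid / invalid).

δ = 1.89°, valid

α = atan 0.1 = 5.71°;  2α = 11.42°
edge 0: e_0 = (+2.50, +1.82);  n_0 = (+0.5886, -0.8085)
edge 3: e_3 = (-1.77, -1.38);  n_3 = (-0.6149, +0.7886)
∠(n_0, n_3) = 178.11°
δ = |180° − 178.11°| = 1.89°
1.89° ≤ 2α = 11.42°  →  valid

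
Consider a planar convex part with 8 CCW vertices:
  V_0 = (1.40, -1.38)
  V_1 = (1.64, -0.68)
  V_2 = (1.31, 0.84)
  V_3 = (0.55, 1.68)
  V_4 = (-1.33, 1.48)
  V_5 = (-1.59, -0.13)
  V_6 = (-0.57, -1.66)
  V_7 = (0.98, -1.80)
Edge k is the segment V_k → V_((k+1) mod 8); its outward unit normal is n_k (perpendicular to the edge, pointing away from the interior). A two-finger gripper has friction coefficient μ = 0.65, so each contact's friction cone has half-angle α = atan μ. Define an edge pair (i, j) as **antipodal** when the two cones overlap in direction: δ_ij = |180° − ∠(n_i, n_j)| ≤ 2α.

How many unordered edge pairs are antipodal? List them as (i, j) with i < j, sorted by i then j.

count = 12; pairs: (0,3), (0,4), (0,5), (1,4), (1,5), (2,4), (2,5), (2,6), (3,5), (3,6), (3,7), (4,7)

α = atan 0.65 = 33.02°;  2α = 66.05°
n_0 = (+0.9459, -0.3243)
n_1 = (+0.9772, +0.2122)
n_2 = (+0.7415, +0.6709)
n_3 = (-0.1058, +0.9944)
n_4 = (-0.9872, +0.1594)
n_5 = (-0.8321, -0.5547)
n_6 = (-0.0900, -0.9959)
n_7 = (+0.7071, -0.7071)
  (0,1): δ = 148.83°  ·
  (0,2): δ = 118.94°  ·
  (0,3): δ = 65.00°  ✓
  (0,4): δ = 9.75°  ✓
  (0,5): δ = 52.61°  ✓
  (0,6): δ = 103.76°  ·
  (0,7): δ = 153.92°  ·
  (1,2): δ = 150.11°  ·
  (1,3): δ = 96.18°  ·
  (1,4): δ = 21.42°  ✓
  (1,5): δ = 21.44°  ✓
  (1,6): δ = 72.59°  ·
  (1,7): δ = 122.75°  ·
  (2,3): δ = 126.07°  ·
  (2,4): δ = 51.31°  ✓
  (2,5): δ = 8.45°  ✓
  (2,6): δ = 42.70°  ✓
  (2,7): δ = 92.86°  ·
  (3,4): δ = 105.25°  ·
  (3,5): δ = 62.38°  ✓
  (3,6): δ = 11.23°  ✓
  (3,7): δ = 38.93°  ✓
  (4,5): δ = 137.14°  ·
  (4,6): δ = 85.99°  ·
  (4,7): δ = 35.83°  ✓
  (5,6): δ = 128.85°  ·
  (5,7): δ = 78.69°  ·
  (6,7): δ = 129.84°  ·
antipodal pairs: 12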